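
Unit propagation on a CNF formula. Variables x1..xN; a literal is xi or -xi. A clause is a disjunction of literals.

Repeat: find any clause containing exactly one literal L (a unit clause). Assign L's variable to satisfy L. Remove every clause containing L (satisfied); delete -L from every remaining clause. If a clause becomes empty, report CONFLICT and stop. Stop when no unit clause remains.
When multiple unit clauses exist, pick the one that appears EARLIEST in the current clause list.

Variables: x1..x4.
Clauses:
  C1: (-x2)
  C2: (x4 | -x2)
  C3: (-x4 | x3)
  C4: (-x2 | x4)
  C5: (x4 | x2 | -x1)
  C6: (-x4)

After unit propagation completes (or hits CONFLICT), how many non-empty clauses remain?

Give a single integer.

unit clause [-2] forces x2=F; simplify:
  drop 2 from [4, 2, -1] -> [4, -1]
  satisfied 3 clause(s); 3 remain; assigned so far: [2]
unit clause [-4] forces x4=F; simplify:
  drop 4 from [4, -1] -> [-1]
  satisfied 2 clause(s); 1 remain; assigned so far: [2, 4]
unit clause [-1] forces x1=F; simplify:
  satisfied 1 clause(s); 0 remain; assigned so far: [1, 2, 4]

Answer: 0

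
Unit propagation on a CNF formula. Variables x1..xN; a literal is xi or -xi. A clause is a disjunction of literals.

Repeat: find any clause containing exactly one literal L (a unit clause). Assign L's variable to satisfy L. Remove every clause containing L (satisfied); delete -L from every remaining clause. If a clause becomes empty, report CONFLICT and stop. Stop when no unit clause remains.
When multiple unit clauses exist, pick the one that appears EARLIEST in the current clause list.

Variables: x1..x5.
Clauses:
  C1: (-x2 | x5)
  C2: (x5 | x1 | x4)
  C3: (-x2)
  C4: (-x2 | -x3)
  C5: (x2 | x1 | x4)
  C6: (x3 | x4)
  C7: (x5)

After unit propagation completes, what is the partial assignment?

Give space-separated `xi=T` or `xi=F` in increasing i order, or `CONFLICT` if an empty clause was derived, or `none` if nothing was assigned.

unit clause [-2] forces x2=F; simplify:
  drop 2 from [2, 1, 4] -> [1, 4]
  satisfied 3 clause(s); 4 remain; assigned so far: [2]
unit clause [5] forces x5=T; simplify:
  satisfied 2 clause(s); 2 remain; assigned so far: [2, 5]

Answer: x2=F x5=T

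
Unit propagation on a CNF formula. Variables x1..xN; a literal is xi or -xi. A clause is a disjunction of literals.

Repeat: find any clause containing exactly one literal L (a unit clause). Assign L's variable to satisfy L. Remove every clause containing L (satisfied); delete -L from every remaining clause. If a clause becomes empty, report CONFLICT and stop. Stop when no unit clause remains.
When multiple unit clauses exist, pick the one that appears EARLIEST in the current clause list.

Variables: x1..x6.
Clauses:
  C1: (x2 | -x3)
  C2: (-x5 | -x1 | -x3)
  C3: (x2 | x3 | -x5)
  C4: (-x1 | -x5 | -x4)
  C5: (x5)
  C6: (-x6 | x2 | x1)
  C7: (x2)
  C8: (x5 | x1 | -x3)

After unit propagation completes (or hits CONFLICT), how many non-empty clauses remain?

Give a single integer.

Answer: 2

Derivation:
unit clause [5] forces x5=T; simplify:
  drop -5 from [-5, -1, -3] -> [-1, -3]
  drop -5 from [2, 3, -5] -> [2, 3]
  drop -5 from [-1, -5, -4] -> [-1, -4]
  satisfied 2 clause(s); 6 remain; assigned so far: [5]
unit clause [2] forces x2=T; simplify:
  satisfied 4 clause(s); 2 remain; assigned so far: [2, 5]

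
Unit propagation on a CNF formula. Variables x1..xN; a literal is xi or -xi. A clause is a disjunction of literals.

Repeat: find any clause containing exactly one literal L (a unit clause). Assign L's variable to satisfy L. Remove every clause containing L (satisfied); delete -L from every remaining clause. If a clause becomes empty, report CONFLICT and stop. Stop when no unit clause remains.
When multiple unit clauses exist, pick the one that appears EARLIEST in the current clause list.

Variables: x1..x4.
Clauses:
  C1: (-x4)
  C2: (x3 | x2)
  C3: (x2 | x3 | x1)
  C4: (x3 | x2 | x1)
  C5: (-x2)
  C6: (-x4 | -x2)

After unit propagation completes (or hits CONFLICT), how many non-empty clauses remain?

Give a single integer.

unit clause [-4] forces x4=F; simplify:
  satisfied 2 clause(s); 4 remain; assigned so far: [4]
unit clause [-2] forces x2=F; simplify:
  drop 2 from [3, 2] -> [3]
  drop 2 from [2, 3, 1] -> [3, 1]
  drop 2 from [3, 2, 1] -> [3, 1]
  satisfied 1 clause(s); 3 remain; assigned so far: [2, 4]
unit clause [3] forces x3=T; simplify:
  satisfied 3 clause(s); 0 remain; assigned so far: [2, 3, 4]

Answer: 0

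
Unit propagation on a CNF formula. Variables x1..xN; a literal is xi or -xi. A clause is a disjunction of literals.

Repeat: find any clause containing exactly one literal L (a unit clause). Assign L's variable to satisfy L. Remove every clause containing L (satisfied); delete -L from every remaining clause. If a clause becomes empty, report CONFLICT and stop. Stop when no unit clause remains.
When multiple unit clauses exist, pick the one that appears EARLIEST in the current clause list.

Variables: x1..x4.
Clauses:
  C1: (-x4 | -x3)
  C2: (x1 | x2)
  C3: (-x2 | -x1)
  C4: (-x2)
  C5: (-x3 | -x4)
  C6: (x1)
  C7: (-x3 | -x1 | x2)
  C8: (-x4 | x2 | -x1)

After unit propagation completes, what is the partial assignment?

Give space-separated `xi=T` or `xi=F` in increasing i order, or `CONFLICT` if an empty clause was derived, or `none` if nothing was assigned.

unit clause [-2] forces x2=F; simplify:
  drop 2 from [1, 2] -> [1]
  drop 2 from [-3, -1, 2] -> [-3, -1]
  drop 2 from [-4, 2, -1] -> [-4, -1]
  satisfied 2 clause(s); 6 remain; assigned so far: [2]
unit clause [1] forces x1=T; simplify:
  drop -1 from [-3, -1] -> [-3]
  drop -1 from [-4, -1] -> [-4]
  satisfied 2 clause(s); 4 remain; assigned so far: [1, 2]
unit clause [-3] forces x3=F; simplify:
  satisfied 3 clause(s); 1 remain; assigned so far: [1, 2, 3]
unit clause [-4] forces x4=F; simplify:
  satisfied 1 clause(s); 0 remain; assigned so far: [1, 2, 3, 4]

Answer: x1=T x2=F x3=F x4=F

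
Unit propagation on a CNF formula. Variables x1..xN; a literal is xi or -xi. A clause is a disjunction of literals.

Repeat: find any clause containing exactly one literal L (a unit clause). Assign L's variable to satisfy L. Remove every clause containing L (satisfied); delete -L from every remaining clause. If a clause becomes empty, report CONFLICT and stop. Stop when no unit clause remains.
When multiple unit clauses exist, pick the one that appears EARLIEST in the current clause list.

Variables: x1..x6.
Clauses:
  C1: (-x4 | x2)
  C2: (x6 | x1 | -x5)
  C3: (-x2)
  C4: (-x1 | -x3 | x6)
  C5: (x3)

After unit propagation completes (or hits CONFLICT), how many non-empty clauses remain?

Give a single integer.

Answer: 2

Derivation:
unit clause [-2] forces x2=F; simplify:
  drop 2 from [-4, 2] -> [-4]
  satisfied 1 clause(s); 4 remain; assigned so far: [2]
unit clause [-4] forces x4=F; simplify:
  satisfied 1 clause(s); 3 remain; assigned so far: [2, 4]
unit clause [3] forces x3=T; simplify:
  drop -3 from [-1, -3, 6] -> [-1, 6]
  satisfied 1 clause(s); 2 remain; assigned so far: [2, 3, 4]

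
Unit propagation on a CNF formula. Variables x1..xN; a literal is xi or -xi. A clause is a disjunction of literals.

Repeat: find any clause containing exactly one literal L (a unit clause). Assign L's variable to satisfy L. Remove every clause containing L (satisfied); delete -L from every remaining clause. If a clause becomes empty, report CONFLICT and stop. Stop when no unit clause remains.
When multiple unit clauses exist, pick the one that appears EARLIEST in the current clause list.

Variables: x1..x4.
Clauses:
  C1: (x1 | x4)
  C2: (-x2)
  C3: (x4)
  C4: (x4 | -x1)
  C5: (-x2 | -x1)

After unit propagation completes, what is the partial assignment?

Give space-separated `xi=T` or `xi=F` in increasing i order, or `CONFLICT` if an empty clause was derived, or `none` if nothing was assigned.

Answer: x2=F x4=T

Derivation:
unit clause [-2] forces x2=F; simplify:
  satisfied 2 clause(s); 3 remain; assigned so far: [2]
unit clause [4] forces x4=T; simplify:
  satisfied 3 clause(s); 0 remain; assigned so far: [2, 4]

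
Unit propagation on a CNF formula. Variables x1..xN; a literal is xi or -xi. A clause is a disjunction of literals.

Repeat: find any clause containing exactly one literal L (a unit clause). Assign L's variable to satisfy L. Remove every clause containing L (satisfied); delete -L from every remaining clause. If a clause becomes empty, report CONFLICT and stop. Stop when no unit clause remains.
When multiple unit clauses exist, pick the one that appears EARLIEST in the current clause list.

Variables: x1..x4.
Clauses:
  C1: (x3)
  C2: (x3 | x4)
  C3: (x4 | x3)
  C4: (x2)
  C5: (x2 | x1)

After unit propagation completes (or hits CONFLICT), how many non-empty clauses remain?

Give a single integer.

Answer: 0

Derivation:
unit clause [3] forces x3=T; simplify:
  satisfied 3 clause(s); 2 remain; assigned so far: [3]
unit clause [2] forces x2=T; simplify:
  satisfied 2 clause(s); 0 remain; assigned so far: [2, 3]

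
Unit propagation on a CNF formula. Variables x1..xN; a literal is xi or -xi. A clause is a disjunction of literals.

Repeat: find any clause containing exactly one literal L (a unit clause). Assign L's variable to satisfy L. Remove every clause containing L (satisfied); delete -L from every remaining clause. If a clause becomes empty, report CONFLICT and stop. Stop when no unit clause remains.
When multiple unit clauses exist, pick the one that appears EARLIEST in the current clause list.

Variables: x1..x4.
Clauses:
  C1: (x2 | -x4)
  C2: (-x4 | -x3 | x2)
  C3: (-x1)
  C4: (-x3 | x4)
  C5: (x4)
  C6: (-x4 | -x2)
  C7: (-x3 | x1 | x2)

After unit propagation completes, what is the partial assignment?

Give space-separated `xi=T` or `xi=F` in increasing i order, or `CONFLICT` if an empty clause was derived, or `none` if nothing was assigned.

unit clause [-1] forces x1=F; simplify:
  drop 1 from [-3, 1, 2] -> [-3, 2]
  satisfied 1 clause(s); 6 remain; assigned so far: [1]
unit clause [4] forces x4=T; simplify:
  drop -4 from [2, -4] -> [2]
  drop -4 from [-4, -3, 2] -> [-3, 2]
  drop -4 from [-4, -2] -> [-2]
  satisfied 2 clause(s); 4 remain; assigned so far: [1, 4]
unit clause [2] forces x2=T; simplify:
  drop -2 from [-2] -> [] (empty!)
  satisfied 3 clause(s); 1 remain; assigned so far: [1, 2, 4]
CONFLICT (empty clause)

Answer: CONFLICT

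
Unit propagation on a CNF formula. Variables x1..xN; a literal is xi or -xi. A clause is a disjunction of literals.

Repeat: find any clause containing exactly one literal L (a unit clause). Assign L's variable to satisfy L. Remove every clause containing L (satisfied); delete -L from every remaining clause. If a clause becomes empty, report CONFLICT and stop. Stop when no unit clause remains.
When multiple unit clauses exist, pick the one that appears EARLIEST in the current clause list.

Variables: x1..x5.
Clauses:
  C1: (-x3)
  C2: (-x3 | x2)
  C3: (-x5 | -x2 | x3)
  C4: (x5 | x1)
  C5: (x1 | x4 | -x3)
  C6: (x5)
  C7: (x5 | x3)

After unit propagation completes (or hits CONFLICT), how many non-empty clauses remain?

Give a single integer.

unit clause [-3] forces x3=F; simplify:
  drop 3 from [-5, -2, 3] -> [-5, -2]
  drop 3 from [5, 3] -> [5]
  satisfied 3 clause(s); 4 remain; assigned so far: [3]
unit clause [5] forces x5=T; simplify:
  drop -5 from [-5, -2] -> [-2]
  satisfied 3 clause(s); 1 remain; assigned so far: [3, 5]
unit clause [-2] forces x2=F; simplify:
  satisfied 1 clause(s); 0 remain; assigned so far: [2, 3, 5]

Answer: 0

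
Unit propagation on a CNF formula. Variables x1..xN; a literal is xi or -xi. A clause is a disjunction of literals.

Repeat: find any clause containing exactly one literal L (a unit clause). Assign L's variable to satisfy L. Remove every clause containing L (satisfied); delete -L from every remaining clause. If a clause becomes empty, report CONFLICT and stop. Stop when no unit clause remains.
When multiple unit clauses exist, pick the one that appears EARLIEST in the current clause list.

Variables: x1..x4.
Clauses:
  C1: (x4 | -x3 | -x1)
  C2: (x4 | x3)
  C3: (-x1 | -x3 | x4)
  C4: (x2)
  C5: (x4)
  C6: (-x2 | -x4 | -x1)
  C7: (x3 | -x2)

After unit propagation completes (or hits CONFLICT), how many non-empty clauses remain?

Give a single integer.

Answer: 0

Derivation:
unit clause [2] forces x2=T; simplify:
  drop -2 from [-2, -4, -1] -> [-4, -1]
  drop -2 from [3, -2] -> [3]
  satisfied 1 clause(s); 6 remain; assigned so far: [2]
unit clause [4] forces x4=T; simplify:
  drop -4 from [-4, -1] -> [-1]
  satisfied 4 clause(s); 2 remain; assigned so far: [2, 4]
unit clause [-1] forces x1=F; simplify:
  satisfied 1 clause(s); 1 remain; assigned so far: [1, 2, 4]
unit clause [3] forces x3=T; simplify:
  satisfied 1 clause(s); 0 remain; assigned so far: [1, 2, 3, 4]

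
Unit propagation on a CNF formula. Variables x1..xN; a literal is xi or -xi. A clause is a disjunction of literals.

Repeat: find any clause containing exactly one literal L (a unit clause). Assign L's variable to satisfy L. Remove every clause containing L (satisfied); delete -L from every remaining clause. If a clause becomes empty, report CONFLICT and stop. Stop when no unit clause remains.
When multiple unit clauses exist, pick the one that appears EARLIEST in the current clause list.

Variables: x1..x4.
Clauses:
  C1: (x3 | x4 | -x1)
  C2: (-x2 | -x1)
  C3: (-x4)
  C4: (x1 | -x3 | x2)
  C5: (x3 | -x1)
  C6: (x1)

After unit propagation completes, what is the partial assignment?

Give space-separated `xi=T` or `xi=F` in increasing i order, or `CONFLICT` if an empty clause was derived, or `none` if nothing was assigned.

Answer: x1=T x2=F x3=T x4=F

Derivation:
unit clause [-4] forces x4=F; simplify:
  drop 4 from [3, 4, -1] -> [3, -1]
  satisfied 1 clause(s); 5 remain; assigned so far: [4]
unit clause [1] forces x1=T; simplify:
  drop -1 from [3, -1] -> [3]
  drop -1 from [-2, -1] -> [-2]
  drop -1 from [3, -1] -> [3]
  satisfied 2 clause(s); 3 remain; assigned so far: [1, 4]
unit clause [3] forces x3=T; simplify:
  satisfied 2 clause(s); 1 remain; assigned so far: [1, 3, 4]
unit clause [-2] forces x2=F; simplify:
  satisfied 1 clause(s); 0 remain; assigned so far: [1, 2, 3, 4]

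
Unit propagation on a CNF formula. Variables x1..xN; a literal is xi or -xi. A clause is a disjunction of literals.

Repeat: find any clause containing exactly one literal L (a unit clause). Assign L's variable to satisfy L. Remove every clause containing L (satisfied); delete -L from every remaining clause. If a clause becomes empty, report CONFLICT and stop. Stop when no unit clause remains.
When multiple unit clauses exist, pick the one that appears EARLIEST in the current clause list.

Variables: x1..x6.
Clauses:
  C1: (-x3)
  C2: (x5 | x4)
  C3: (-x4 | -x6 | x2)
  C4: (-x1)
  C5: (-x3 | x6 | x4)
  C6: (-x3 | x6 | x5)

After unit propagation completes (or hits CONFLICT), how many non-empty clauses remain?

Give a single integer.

Answer: 2

Derivation:
unit clause [-3] forces x3=F; simplify:
  satisfied 3 clause(s); 3 remain; assigned so far: [3]
unit clause [-1] forces x1=F; simplify:
  satisfied 1 clause(s); 2 remain; assigned so far: [1, 3]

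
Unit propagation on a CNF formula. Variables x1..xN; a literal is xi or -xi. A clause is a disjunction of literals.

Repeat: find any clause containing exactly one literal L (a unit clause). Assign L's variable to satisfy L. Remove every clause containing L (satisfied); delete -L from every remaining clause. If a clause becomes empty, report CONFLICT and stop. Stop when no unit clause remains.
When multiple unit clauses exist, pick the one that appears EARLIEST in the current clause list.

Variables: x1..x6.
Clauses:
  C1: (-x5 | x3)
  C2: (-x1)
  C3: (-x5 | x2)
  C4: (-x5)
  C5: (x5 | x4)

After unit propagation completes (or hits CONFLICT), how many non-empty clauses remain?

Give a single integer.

unit clause [-1] forces x1=F; simplify:
  satisfied 1 clause(s); 4 remain; assigned so far: [1]
unit clause [-5] forces x5=F; simplify:
  drop 5 from [5, 4] -> [4]
  satisfied 3 clause(s); 1 remain; assigned so far: [1, 5]
unit clause [4] forces x4=T; simplify:
  satisfied 1 clause(s); 0 remain; assigned so far: [1, 4, 5]

Answer: 0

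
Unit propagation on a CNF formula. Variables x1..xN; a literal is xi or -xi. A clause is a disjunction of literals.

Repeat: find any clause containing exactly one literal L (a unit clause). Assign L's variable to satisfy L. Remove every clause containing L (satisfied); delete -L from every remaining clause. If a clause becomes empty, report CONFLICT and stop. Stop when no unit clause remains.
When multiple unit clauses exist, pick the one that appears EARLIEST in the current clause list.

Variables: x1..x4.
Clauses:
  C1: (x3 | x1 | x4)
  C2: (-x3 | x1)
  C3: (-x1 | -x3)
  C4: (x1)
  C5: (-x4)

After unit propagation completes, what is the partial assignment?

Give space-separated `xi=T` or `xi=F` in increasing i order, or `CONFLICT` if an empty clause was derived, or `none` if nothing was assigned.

Answer: x1=T x3=F x4=F

Derivation:
unit clause [1] forces x1=T; simplify:
  drop -1 from [-1, -3] -> [-3]
  satisfied 3 clause(s); 2 remain; assigned so far: [1]
unit clause [-3] forces x3=F; simplify:
  satisfied 1 clause(s); 1 remain; assigned so far: [1, 3]
unit clause [-4] forces x4=F; simplify:
  satisfied 1 clause(s); 0 remain; assigned so far: [1, 3, 4]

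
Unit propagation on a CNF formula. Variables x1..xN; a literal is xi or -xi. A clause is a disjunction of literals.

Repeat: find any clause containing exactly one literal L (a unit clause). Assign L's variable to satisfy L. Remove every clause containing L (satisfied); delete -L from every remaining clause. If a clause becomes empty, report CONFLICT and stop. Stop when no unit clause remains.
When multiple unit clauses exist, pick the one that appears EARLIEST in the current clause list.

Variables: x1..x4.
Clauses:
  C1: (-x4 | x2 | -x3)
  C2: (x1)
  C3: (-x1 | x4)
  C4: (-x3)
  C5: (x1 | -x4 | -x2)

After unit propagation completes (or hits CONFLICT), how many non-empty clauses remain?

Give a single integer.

Answer: 0

Derivation:
unit clause [1] forces x1=T; simplify:
  drop -1 from [-1, 4] -> [4]
  satisfied 2 clause(s); 3 remain; assigned so far: [1]
unit clause [4] forces x4=T; simplify:
  drop -4 from [-4, 2, -3] -> [2, -3]
  satisfied 1 clause(s); 2 remain; assigned so far: [1, 4]
unit clause [-3] forces x3=F; simplify:
  satisfied 2 clause(s); 0 remain; assigned so far: [1, 3, 4]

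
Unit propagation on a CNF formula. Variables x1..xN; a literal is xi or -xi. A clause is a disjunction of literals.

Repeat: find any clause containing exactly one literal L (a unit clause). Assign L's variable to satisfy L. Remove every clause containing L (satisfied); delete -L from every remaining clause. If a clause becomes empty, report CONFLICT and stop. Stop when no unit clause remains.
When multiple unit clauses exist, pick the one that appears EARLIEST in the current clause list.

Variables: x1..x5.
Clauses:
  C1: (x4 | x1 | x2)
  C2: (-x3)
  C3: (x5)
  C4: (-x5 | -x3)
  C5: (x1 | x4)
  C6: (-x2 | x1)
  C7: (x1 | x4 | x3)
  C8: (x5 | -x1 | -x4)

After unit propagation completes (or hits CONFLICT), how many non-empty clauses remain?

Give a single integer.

unit clause [-3] forces x3=F; simplify:
  drop 3 from [1, 4, 3] -> [1, 4]
  satisfied 2 clause(s); 6 remain; assigned so far: [3]
unit clause [5] forces x5=T; simplify:
  satisfied 2 clause(s); 4 remain; assigned so far: [3, 5]

Answer: 4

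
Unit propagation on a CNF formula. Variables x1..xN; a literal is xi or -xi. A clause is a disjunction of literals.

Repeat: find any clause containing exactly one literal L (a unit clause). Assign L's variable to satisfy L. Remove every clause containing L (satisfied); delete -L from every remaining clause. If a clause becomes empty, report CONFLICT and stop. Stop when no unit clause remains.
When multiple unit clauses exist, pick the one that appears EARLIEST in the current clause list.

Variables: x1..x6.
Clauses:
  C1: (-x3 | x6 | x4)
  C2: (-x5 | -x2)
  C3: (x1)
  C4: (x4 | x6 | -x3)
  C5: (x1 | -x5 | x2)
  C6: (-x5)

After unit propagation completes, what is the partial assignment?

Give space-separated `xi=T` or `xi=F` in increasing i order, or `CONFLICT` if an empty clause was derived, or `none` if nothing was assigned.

Answer: x1=T x5=F

Derivation:
unit clause [1] forces x1=T; simplify:
  satisfied 2 clause(s); 4 remain; assigned so far: [1]
unit clause [-5] forces x5=F; simplify:
  satisfied 2 clause(s); 2 remain; assigned so far: [1, 5]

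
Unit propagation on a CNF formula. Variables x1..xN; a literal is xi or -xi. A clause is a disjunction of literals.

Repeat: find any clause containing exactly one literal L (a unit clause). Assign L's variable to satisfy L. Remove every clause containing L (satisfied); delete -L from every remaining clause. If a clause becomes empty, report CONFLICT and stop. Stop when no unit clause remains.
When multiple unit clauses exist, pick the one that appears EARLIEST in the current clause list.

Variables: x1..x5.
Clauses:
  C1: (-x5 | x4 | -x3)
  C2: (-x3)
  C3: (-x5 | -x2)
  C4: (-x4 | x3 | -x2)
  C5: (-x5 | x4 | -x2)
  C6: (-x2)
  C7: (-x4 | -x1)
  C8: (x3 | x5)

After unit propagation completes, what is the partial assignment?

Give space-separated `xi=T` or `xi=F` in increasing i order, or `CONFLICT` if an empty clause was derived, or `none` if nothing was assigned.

Answer: x2=F x3=F x5=T

Derivation:
unit clause [-3] forces x3=F; simplify:
  drop 3 from [-4, 3, -2] -> [-4, -2]
  drop 3 from [3, 5] -> [5]
  satisfied 2 clause(s); 6 remain; assigned so far: [3]
unit clause [-2] forces x2=F; simplify:
  satisfied 4 clause(s); 2 remain; assigned so far: [2, 3]
unit clause [5] forces x5=T; simplify:
  satisfied 1 clause(s); 1 remain; assigned so far: [2, 3, 5]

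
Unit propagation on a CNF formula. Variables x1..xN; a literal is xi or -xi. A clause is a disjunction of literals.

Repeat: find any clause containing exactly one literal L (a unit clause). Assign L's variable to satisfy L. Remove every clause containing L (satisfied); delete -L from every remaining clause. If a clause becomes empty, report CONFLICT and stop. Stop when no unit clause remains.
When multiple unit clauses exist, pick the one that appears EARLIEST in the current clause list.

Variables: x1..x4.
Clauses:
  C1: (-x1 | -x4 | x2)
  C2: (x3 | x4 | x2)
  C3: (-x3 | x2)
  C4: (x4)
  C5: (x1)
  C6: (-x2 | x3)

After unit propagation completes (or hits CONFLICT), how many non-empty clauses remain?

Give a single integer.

Answer: 0

Derivation:
unit clause [4] forces x4=T; simplify:
  drop -4 from [-1, -4, 2] -> [-1, 2]
  satisfied 2 clause(s); 4 remain; assigned so far: [4]
unit clause [1] forces x1=T; simplify:
  drop -1 from [-1, 2] -> [2]
  satisfied 1 clause(s); 3 remain; assigned so far: [1, 4]
unit clause [2] forces x2=T; simplify:
  drop -2 from [-2, 3] -> [3]
  satisfied 2 clause(s); 1 remain; assigned so far: [1, 2, 4]
unit clause [3] forces x3=T; simplify:
  satisfied 1 clause(s); 0 remain; assigned so far: [1, 2, 3, 4]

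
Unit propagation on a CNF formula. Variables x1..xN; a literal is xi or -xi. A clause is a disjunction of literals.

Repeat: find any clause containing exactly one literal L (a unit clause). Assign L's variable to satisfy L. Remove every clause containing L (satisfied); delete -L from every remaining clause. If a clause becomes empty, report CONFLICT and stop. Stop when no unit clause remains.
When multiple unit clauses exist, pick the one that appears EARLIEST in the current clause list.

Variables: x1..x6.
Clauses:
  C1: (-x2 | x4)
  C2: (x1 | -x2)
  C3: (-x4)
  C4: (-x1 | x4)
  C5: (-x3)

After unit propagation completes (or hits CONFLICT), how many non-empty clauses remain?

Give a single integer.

unit clause [-4] forces x4=F; simplify:
  drop 4 from [-2, 4] -> [-2]
  drop 4 from [-1, 4] -> [-1]
  satisfied 1 clause(s); 4 remain; assigned so far: [4]
unit clause [-2] forces x2=F; simplify:
  satisfied 2 clause(s); 2 remain; assigned so far: [2, 4]
unit clause [-1] forces x1=F; simplify:
  satisfied 1 clause(s); 1 remain; assigned so far: [1, 2, 4]
unit clause [-3] forces x3=F; simplify:
  satisfied 1 clause(s); 0 remain; assigned so far: [1, 2, 3, 4]

Answer: 0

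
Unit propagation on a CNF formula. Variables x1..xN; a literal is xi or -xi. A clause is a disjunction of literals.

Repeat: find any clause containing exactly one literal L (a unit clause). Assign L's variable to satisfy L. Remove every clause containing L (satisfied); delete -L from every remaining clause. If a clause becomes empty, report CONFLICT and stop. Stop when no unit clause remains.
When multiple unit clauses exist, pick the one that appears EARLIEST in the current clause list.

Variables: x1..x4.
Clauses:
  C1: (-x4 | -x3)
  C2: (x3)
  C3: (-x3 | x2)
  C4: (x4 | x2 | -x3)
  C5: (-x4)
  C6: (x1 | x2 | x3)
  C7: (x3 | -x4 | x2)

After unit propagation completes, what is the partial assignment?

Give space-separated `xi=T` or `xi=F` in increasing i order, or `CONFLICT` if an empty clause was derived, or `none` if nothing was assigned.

Answer: x2=T x3=T x4=F

Derivation:
unit clause [3] forces x3=T; simplify:
  drop -3 from [-4, -3] -> [-4]
  drop -3 from [-3, 2] -> [2]
  drop -3 from [4, 2, -3] -> [4, 2]
  satisfied 3 clause(s); 4 remain; assigned so far: [3]
unit clause [-4] forces x4=F; simplify:
  drop 4 from [4, 2] -> [2]
  satisfied 2 clause(s); 2 remain; assigned so far: [3, 4]
unit clause [2] forces x2=T; simplify:
  satisfied 2 clause(s); 0 remain; assigned so far: [2, 3, 4]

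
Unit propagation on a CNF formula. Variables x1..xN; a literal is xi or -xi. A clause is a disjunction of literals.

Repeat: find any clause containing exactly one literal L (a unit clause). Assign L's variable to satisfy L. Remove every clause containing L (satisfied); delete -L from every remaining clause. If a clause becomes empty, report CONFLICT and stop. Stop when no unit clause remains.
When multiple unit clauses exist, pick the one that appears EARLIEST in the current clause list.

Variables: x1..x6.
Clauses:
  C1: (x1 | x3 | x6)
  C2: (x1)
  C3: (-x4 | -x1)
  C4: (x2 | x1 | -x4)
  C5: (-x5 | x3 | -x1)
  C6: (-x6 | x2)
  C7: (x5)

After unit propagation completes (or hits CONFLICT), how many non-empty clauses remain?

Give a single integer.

unit clause [1] forces x1=T; simplify:
  drop -1 from [-4, -1] -> [-4]
  drop -1 from [-5, 3, -1] -> [-5, 3]
  satisfied 3 clause(s); 4 remain; assigned so far: [1]
unit clause [-4] forces x4=F; simplify:
  satisfied 1 clause(s); 3 remain; assigned so far: [1, 4]
unit clause [5] forces x5=T; simplify:
  drop -5 from [-5, 3] -> [3]
  satisfied 1 clause(s); 2 remain; assigned so far: [1, 4, 5]
unit clause [3] forces x3=T; simplify:
  satisfied 1 clause(s); 1 remain; assigned so far: [1, 3, 4, 5]

Answer: 1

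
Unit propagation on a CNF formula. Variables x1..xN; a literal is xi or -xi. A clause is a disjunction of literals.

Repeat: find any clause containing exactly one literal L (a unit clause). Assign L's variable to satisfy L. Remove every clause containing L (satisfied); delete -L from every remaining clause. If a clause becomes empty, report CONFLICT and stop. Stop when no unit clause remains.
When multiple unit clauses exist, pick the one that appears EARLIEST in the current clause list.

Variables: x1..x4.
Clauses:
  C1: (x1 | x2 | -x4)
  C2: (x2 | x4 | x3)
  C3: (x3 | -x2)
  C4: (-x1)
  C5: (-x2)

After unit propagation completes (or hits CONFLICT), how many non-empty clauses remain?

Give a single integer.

unit clause [-1] forces x1=F; simplify:
  drop 1 from [1, 2, -4] -> [2, -4]
  satisfied 1 clause(s); 4 remain; assigned so far: [1]
unit clause [-2] forces x2=F; simplify:
  drop 2 from [2, -4] -> [-4]
  drop 2 from [2, 4, 3] -> [4, 3]
  satisfied 2 clause(s); 2 remain; assigned so far: [1, 2]
unit clause [-4] forces x4=F; simplify:
  drop 4 from [4, 3] -> [3]
  satisfied 1 clause(s); 1 remain; assigned so far: [1, 2, 4]
unit clause [3] forces x3=T; simplify:
  satisfied 1 clause(s); 0 remain; assigned so far: [1, 2, 3, 4]

Answer: 0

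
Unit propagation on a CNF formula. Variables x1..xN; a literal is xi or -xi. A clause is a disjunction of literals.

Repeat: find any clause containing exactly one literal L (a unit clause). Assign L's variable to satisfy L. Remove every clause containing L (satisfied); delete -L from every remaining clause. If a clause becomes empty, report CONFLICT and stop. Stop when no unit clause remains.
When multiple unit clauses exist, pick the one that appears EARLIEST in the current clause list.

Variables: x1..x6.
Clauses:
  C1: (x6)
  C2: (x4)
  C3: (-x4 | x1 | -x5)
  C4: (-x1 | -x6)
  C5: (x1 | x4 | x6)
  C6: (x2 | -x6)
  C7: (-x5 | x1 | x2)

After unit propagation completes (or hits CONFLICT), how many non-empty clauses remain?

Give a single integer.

unit clause [6] forces x6=T; simplify:
  drop -6 from [-1, -6] -> [-1]
  drop -6 from [2, -6] -> [2]
  satisfied 2 clause(s); 5 remain; assigned so far: [6]
unit clause [4] forces x4=T; simplify:
  drop -4 from [-4, 1, -5] -> [1, -5]
  satisfied 1 clause(s); 4 remain; assigned so far: [4, 6]
unit clause [-1] forces x1=F; simplify:
  drop 1 from [1, -5] -> [-5]
  drop 1 from [-5, 1, 2] -> [-5, 2]
  satisfied 1 clause(s); 3 remain; assigned so far: [1, 4, 6]
unit clause [-5] forces x5=F; simplify:
  satisfied 2 clause(s); 1 remain; assigned so far: [1, 4, 5, 6]
unit clause [2] forces x2=T; simplify:
  satisfied 1 clause(s); 0 remain; assigned so far: [1, 2, 4, 5, 6]

Answer: 0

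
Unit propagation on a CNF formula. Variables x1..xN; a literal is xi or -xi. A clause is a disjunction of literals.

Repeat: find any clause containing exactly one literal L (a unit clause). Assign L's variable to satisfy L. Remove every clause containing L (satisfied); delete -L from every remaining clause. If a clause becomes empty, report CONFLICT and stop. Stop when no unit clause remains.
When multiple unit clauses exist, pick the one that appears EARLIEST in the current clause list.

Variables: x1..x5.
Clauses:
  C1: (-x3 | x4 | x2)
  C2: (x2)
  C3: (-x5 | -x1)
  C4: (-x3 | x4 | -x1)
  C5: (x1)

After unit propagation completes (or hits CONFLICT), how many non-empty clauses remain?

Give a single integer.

Answer: 1

Derivation:
unit clause [2] forces x2=T; simplify:
  satisfied 2 clause(s); 3 remain; assigned so far: [2]
unit clause [1] forces x1=T; simplify:
  drop -1 from [-5, -1] -> [-5]
  drop -1 from [-3, 4, -1] -> [-3, 4]
  satisfied 1 clause(s); 2 remain; assigned so far: [1, 2]
unit clause [-5] forces x5=F; simplify:
  satisfied 1 clause(s); 1 remain; assigned so far: [1, 2, 5]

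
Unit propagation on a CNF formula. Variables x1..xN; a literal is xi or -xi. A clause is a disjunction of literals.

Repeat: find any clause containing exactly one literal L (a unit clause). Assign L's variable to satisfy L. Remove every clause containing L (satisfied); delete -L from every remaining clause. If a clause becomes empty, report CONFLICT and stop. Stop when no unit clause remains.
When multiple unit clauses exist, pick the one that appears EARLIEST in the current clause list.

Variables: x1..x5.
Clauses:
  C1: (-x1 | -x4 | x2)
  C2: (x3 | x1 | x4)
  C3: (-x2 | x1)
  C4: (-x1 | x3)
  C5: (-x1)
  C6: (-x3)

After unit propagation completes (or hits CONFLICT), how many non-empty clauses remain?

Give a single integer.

Answer: 0

Derivation:
unit clause [-1] forces x1=F; simplify:
  drop 1 from [3, 1, 4] -> [3, 4]
  drop 1 from [-2, 1] -> [-2]
  satisfied 3 clause(s); 3 remain; assigned so far: [1]
unit clause [-2] forces x2=F; simplify:
  satisfied 1 clause(s); 2 remain; assigned so far: [1, 2]
unit clause [-3] forces x3=F; simplify:
  drop 3 from [3, 4] -> [4]
  satisfied 1 clause(s); 1 remain; assigned so far: [1, 2, 3]
unit clause [4] forces x4=T; simplify:
  satisfied 1 clause(s); 0 remain; assigned so far: [1, 2, 3, 4]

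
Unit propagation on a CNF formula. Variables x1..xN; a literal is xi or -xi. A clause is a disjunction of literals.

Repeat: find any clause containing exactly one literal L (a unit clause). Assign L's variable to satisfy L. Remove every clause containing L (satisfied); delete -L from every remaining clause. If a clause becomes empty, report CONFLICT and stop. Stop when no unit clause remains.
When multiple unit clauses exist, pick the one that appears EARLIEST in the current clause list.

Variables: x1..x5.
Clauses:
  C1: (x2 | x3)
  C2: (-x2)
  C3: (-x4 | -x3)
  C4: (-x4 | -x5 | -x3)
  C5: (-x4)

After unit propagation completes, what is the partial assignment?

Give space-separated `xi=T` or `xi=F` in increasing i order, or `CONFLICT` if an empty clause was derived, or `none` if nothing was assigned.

unit clause [-2] forces x2=F; simplify:
  drop 2 from [2, 3] -> [3]
  satisfied 1 clause(s); 4 remain; assigned so far: [2]
unit clause [3] forces x3=T; simplify:
  drop -3 from [-4, -3] -> [-4]
  drop -3 from [-4, -5, -3] -> [-4, -5]
  satisfied 1 clause(s); 3 remain; assigned so far: [2, 3]
unit clause [-4] forces x4=F; simplify:
  satisfied 3 clause(s); 0 remain; assigned so far: [2, 3, 4]

Answer: x2=F x3=T x4=F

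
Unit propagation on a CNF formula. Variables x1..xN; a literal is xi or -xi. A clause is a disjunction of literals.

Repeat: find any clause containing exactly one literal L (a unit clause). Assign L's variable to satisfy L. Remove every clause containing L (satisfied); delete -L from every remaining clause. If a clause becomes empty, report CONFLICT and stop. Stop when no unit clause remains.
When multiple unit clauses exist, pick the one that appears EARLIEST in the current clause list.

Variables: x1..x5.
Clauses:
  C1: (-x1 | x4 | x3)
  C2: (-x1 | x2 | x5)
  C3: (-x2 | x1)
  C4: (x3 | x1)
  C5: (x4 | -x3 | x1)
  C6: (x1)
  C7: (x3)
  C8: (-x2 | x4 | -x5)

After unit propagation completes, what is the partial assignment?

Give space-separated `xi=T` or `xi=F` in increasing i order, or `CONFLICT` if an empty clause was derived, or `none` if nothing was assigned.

unit clause [1] forces x1=T; simplify:
  drop -1 from [-1, 4, 3] -> [4, 3]
  drop -1 from [-1, 2, 5] -> [2, 5]
  satisfied 4 clause(s); 4 remain; assigned so far: [1]
unit clause [3] forces x3=T; simplify:
  satisfied 2 clause(s); 2 remain; assigned so far: [1, 3]

Answer: x1=T x3=T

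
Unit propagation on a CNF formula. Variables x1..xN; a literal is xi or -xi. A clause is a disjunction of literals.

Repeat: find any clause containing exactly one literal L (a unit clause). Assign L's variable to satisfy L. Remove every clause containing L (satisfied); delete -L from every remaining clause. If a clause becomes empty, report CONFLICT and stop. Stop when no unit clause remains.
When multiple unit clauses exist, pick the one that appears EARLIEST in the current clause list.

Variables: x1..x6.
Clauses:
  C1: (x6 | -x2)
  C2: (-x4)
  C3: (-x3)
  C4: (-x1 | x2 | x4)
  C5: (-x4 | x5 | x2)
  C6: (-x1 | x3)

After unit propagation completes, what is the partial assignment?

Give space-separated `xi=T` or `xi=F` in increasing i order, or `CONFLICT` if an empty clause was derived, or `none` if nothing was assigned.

Answer: x1=F x3=F x4=F

Derivation:
unit clause [-4] forces x4=F; simplify:
  drop 4 from [-1, 2, 4] -> [-1, 2]
  satisfied 2 clause(s); 4 remain; assigned so far: [4]
unit clause [-3] forces x3=F; simplify:
  drop 3 from [-1, 3] -> [-1]
  satisfied 1 clause(s); 3 remain; assigned so far: [3, 4]
unit clause [-1] forces x1=F; simplify:
  satisfied 2 clause(s); 1 remain; assigned so far: [1, 3, 4]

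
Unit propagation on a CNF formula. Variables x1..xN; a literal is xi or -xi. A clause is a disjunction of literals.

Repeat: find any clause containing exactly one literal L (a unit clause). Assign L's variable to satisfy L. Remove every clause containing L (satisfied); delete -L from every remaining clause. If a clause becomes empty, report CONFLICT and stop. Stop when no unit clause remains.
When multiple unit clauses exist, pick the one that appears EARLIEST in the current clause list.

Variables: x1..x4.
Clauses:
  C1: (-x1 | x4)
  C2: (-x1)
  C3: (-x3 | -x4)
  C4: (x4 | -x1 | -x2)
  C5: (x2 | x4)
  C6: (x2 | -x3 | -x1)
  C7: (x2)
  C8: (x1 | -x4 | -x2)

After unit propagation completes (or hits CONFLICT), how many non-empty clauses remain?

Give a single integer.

Answer: 0

Derivation:
unit clause [-1] forces x1=F; simplify:
  drop 1 from [1, -4, -2] -> [-4, -2]
  satisfied 4 clause(s); 4 remain; assigned so far: [1]
unit clause [2] forces x2=T; simplify:
  drop -2 from [-4, -2] -> [-4]
  satisfied 2 clause(s); 2 remain; assigned so far: [1, 2]
unit clause [-4] forces x4=F; simplify:
  satisfied 2 clause(s); 0 remain; assigned so far: [1, 2, 4]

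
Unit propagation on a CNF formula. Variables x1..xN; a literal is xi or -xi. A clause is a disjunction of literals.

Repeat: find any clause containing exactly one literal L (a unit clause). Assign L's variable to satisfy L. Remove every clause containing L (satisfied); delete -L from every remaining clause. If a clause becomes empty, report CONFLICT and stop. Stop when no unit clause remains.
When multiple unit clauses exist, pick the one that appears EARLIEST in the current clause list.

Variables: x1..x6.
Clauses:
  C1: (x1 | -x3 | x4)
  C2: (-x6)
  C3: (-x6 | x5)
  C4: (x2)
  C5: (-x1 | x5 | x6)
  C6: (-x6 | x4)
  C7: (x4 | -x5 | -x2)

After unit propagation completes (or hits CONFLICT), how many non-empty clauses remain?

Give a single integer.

Answer: 3

Derivation:
unit clause [-6] forces x6=F; simplify:
  drop 6 from [-1, 5, 6] -> [-1, 5]
  satisfied 3 clause(s); 4 remain; assigned so far: [6]
unit clause [2] forces x2=T; simplify:
  drop -2 from [4, -5, -2] -> [4, -5]
  satisfied 1 clause(s); 3 remain; assigned so far: [2, 6]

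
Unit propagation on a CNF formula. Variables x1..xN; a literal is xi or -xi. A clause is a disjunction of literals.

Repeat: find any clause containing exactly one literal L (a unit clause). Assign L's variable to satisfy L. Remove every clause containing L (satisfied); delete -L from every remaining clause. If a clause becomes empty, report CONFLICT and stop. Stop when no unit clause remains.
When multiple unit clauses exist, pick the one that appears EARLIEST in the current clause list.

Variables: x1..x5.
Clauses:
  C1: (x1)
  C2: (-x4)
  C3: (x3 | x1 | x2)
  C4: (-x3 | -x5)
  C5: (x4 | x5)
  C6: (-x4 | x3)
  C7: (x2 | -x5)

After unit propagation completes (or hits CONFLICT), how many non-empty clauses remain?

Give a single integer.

Answer: 0

Derivation:
unit clause [1] forces x1=T; simplify:
  satisfied 2 clause(s); 5 remain; assigned so far: [1]
unit clause [-4] forces x4=F; simplify:
  drop 4 from [4, 5] -> [5]
  satisfied 2 clause(s); 3 remain; assigned so far: [1, 4]
unit clause [5] forces x5=T; simplify:
  drop -5 from [-3, -5] -> [-3]
  drop -5 from [2, -5] -> [2]
  satisfied 1 clause(s); 2 remain; assigned so far: [1, 4, 5]
unit clause [-3] forces x3=F; simplify:
  satisfied 1 clause(s); 1 remain; assigned so far: [1, 3, 4, 5]
unit clause [2] forces x2=T; simplify:
  satisfied 1 clause(s); 0 remain; assigned so far: [1, 2, 3, 4, 5]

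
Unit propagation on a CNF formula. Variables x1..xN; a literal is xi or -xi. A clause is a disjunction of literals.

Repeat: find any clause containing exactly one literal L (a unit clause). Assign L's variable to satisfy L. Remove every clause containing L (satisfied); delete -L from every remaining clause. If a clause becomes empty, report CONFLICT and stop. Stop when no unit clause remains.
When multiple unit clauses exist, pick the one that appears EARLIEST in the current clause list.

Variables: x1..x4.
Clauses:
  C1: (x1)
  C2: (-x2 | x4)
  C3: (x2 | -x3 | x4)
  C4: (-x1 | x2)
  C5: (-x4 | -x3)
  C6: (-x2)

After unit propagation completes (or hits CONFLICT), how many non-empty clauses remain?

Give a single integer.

Answer: 2

Derivation:
unit clause [1] forces x1=T; simplify:
  drop -1 from [-1, 2] -> [2]
  satisfied 1 clause(s); 5 remain; assigned so far: [1]
unit clause [2] forces x2=T; simplify:
  drop -2 from [-2, 4] -> [4]
  drop -2 from [-2] -> [] (empty!)
  satisfied 2 clause(s); 3 remain; assigned so far: [1, 2]
CONFLICT (empty clause)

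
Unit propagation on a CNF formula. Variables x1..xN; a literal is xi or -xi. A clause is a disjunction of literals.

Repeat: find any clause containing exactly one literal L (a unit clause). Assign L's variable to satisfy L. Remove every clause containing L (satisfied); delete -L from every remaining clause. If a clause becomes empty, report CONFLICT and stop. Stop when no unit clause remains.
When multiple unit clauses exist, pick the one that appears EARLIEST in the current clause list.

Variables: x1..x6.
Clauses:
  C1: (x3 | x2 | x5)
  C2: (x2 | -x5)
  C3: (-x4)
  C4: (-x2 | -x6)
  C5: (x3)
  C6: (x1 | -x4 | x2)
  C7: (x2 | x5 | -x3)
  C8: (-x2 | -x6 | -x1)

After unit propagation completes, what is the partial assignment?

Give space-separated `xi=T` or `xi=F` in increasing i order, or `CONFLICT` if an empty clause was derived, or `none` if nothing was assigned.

Answer: x3=T x4=F

Derivation:
unit clause [-4] forces x4=F; simplify:
  satisfied 2 clause(s); 6 remain; assigned so far: [4]
unit clause [3] forces x3=T; simplify:
  drop -3 from [2, 5, -3] -> [2, 5]
  satisfied 2 clause(s); 4 remain; assigned so far: [3, 4]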